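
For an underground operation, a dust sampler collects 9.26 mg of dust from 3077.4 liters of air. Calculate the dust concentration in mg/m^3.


3.009 mg/m^3

Convert liters to m^3: 1 m^3 = 1000 L
Concentration = mass / volume * 1000
= 9.26 / 3077.4 * 1000
= 0.0030090336 * 1000
= 3.009 mg/m^3


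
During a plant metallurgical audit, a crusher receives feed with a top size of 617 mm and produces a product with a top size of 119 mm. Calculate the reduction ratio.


5.1849

Reduction ratio = feed size / product size
= 617 / 119
= 5.1849


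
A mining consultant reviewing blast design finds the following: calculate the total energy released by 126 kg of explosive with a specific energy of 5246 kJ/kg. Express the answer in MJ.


Energy = mass * specific_energy / 1000
= 126 * 5246 / 1000
= 660996 / 1000
= 660.996 MJ

660.996 MJ


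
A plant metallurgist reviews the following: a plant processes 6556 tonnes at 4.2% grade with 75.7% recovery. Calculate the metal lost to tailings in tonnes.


Total metal in feed:
= 6556 * 4.2 / 100 = 275.352 tonnes
Metal recovered:
= 275.352 * 75.7 / 100 = 208.441464 tonnes
Metal lost to tailings:
= 275.352 - 208.441464
= 66.9105 tonnes

66.9105 tonnes


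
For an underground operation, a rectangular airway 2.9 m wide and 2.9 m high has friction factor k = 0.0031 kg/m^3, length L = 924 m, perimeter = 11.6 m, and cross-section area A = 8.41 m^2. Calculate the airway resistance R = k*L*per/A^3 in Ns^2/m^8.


0.0559 Ns^2/m^8

Compute the numerator:
k * L * per = 0.0031 * 924 * 11.6
= 33.22704
Compute the denominator:
A^3 = 8.41^3 = 594.823321
Resistance:
R = 33.22704 / 594.823321
= 0.0559 Ns^2/m^8


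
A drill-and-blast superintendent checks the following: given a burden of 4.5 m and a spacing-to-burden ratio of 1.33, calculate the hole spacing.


5.985 m

Spacing = burden * ratio
= 4.5 * 1.33
= 5.985 m


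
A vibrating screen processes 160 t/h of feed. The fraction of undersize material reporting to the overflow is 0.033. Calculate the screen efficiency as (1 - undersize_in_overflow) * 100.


96.7%

Screen efficiency = (1 - fraction of undersize in overflow) * 100
= (1 - 0.033) * 100
= 0.967 * 100
= 96.7%


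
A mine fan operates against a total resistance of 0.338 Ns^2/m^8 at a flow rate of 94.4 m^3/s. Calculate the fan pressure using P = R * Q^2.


3012.0397 Pa

Compute Q^2:
Q^2 = 94.4^2 = 8911.36
Compute pressure:
P = R * Q^2 = 0.338 * 8911.36
= 3012.0397 Pa


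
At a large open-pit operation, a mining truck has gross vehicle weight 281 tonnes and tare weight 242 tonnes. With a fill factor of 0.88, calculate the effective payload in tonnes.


Maximum payload = gross - tare
= 281 - 242 = 39 tonnes
Effective payload = max payload * fill factor
= 39 * 0.88
= 34.32 tonnes

34.32 tonnes


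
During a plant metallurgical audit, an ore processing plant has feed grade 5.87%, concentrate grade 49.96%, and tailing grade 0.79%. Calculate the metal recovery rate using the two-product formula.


Using the two-product formula:
R = 100 * c * (f - t) / (f * (c - t))
Numerator = 100 * 49.96 * (5.87 - 0.79)
= 100 * 49.96 * 5.08
= 25379.68
Denominator = 5.87 * (49.96 - 0.79)
= 5.87 * 49.17
= 288.6279
R = 25379.68 / 288.6279
= 87.9322%

87.9322%


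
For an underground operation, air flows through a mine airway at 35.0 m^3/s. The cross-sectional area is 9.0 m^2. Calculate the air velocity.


3.8889 m/s

Velocity = flow rate / cross-sectional area
= 35.0 / 9.0
= 3.8889 m/s


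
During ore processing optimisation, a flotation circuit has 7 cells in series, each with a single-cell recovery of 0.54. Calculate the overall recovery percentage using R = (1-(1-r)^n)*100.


Complement of single-cell recovery:
1 - r = 1 - 0.54 = 0.46
Raise to power n:
(1 - r)^7 = 0.46^7 = 0.004358176572
Overall recovery:
R = (1 - 0.004358176572) * 100
= 99.5642%

99.5642%


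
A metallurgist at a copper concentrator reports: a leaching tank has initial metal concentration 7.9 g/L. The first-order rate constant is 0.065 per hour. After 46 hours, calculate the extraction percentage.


94.9713%

Compute the exponent:
-k * t = -0.065 * 46 = -2.99
Remaining concentration:
C = 7.9 * exp(-2.99)
= 7.9 * 0.05028743672
= 0.3972707501 g/L
Extracted = 7.9 - 0.3972707501 = 7.50272925 g/L
Extraction % = 7.50272925 / 7.9 * 100
= 94.9713%


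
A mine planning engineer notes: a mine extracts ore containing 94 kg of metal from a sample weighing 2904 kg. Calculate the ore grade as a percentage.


Ore grade = (metal mass / ore mass) * 100
= (94 / 2904) * 100
= 0.03236914601 * 100
= 3.2369%

3.2369%


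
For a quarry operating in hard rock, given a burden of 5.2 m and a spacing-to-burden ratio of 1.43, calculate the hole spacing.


Spacing = burden * ratio
= 5.2 * 1.43
= 7.436 m

7.436 m


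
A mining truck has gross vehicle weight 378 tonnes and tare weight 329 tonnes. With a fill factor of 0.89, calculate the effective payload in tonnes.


Maximum payload = gross - tare
= 378 - 329 = 49 tonnes
Effective payload = max payload * fill factor
= 49 * 0.89
= 43.61 tonnes

43.61 tonnes


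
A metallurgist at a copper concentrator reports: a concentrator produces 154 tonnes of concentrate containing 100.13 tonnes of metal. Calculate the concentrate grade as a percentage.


65.0195%

Grade = (metal in concentrate / concentrate mass) * 100
= (100.13 / 154) * 100
= 0.6501948052 * 100
= 65.0195%


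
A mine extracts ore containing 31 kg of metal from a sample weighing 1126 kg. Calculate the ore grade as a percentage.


Ore grade = (metal mass / ore mass) * 100
= (31 / 1126) * 100
= 0.02753108348 * 100
= 2.7531%

2.7531%


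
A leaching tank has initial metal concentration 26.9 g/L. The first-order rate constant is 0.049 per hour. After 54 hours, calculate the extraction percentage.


92.9066%

Compute the exponent:
-k * t = -0.049 * 54 = -2.646
Remaining concentration:
C = 26.9 * exp(-2.646)
= 26.9 * 0.07093438388
= 1.908134926 g/L
Extracted = 26.9 - 1.908134926 = 24.99186507 g/L
Extraction % = 24.99186507 / 26.9 * 100
= 92.9066%


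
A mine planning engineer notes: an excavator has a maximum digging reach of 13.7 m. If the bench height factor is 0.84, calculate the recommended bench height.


11.508 m

Bench height = reach * factor
= 13.7 * 0.84
= 11.508 m


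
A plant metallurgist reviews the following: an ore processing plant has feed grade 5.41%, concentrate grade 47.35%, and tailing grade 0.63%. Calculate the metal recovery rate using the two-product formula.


Using the two-product formula:
R = 100 * c * (f - t) / (f * (c - t))
Numerator = 100 * 47.35 * (5.41 - 0.63)
= 100 * 47.35 * 4.78
= 22633.3
Denominator = 5.41 * (47.35 - 0.63)
= 5.41 * 46.72
= 252.7552
R = 22633.3 / 252.7552
= 89.5463%

89.5463%


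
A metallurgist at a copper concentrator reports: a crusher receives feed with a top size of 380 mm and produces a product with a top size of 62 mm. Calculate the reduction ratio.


Reduction ratio = feed size / product size
= 380 / 62
= 6.129

6.129


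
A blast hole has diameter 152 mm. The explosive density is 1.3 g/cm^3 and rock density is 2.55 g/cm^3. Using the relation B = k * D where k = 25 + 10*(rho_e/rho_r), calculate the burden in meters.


4.5749 m

First, compute k:
rho_e / rho_r = 1.3 / 2.55 = 0.5098039216
k = 25 + 10 * 0.5098039216 = 30.09803922
Then, compute burden:
B = k * D / 1000 = 30.09803922 * 152 / 1000
= 4574.901961 / 1000
= 4.5749 m


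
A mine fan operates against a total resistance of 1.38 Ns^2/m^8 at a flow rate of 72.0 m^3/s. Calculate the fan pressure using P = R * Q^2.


Compute Q^2:
Q^2 = 72.0^2 = 5184.0
Compute pressure:
P = R * Q^2 = 1.38 * 5184.0
= 7153.92 Pa

7153.92 Pa


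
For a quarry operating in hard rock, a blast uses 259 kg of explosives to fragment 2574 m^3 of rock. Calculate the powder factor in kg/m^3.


0.1006 kg/m^3

Powder factor = explosive mass / rock volume
= 259 / 2574
= 0.1006 kg/m^3


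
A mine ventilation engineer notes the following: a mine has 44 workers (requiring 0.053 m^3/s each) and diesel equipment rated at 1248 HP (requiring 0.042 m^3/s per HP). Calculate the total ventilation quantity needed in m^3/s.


Airflow for workers:
Q_people = 44 * 0.053 = 2.332 m^3/s
Airflow for diesel equipment:
Q_diesel = 1248 * 0.042 = 52.416 m^3/s
Total ventilation:
Q_total = 2.332 + 52.416
= 54.748 m^3/s

54.748 m^3/s


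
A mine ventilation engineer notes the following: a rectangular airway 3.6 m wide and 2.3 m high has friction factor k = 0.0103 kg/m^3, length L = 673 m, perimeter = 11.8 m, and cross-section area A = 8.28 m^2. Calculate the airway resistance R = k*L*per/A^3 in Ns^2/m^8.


0.1441 Ns^2/m^8

Compute the numerator:
k * L * per = 0.0103 * 673 * 11.8
= 81.79642
Compute the denominator:
A^3 = 8.28^3 = 567.663552
Resistance:
R = 81.79642 / 567.663552
= 0.1441 Ns^2/m^8


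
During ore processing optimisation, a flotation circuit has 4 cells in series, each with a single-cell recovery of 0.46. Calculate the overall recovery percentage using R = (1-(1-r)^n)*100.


91.4969%

Complement of single-cell recovery:
1 - r = 1 - 0.46 = 0.54
Raise to power n:
(1 - r)^4 = 0.54^4 = 0.08503056
Overall recovery:
R = (1 - 0.08503056) * 100
= 91.4969%


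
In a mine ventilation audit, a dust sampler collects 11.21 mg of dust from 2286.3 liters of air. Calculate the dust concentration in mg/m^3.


Convert liters to m^3: 1 m^3 = 1000 L
Concentration = mass / volume * 1000
= 11.21 / 2286.3 * 1000
= 0.004903118576 * 1000
= 4.9031 mg/m^3

4.9031 mg/m^3


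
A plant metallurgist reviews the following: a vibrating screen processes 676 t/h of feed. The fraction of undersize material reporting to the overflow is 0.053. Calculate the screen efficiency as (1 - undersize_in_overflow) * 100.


Screen efficiency = (1 - fraction of undersize in overflow) * 100
= (1 - 0.053) * 100
= 0.947 * 100
= 94.7%

94.7%


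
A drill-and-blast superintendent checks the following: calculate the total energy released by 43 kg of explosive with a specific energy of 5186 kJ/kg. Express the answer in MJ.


Energy = mass * specific_energy / 1000
= 43 * 5186 / 1000
= 222998 / 1000
= 222.998 MJ

222.998 MJ


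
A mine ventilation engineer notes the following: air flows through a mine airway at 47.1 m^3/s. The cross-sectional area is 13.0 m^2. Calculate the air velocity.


Velocity = flow rate / cross-sectional area
= 47.1 / 13.0
= 3.6231 m/s

3.6231 m/s


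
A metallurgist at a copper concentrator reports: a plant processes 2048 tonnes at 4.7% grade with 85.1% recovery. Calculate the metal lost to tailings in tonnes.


Total metal in feed:
= 2048 * 4.7 / 100 = 96.256 tonnes
Metal recovered:
= 96.256 * 85.1 / 100 = 81.913856 tonnes
Metal lost to tailings:
= 96.256 - 81.913856
= 14.3421 tonnes

14.3421 tonnes


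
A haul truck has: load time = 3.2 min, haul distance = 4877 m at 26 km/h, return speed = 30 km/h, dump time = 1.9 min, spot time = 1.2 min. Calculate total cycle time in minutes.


27.3086 min

Convert haul speed to m/min: 26 * 1000/60 = 433.3333333 m/min
Haul time = 4877 / 433.3333333 = 11.25461538 min
Convert return speed to m/min: 30 * 1000/60 = 500 m/min
Return time = 4877 / 500 = 9.754 min
Total cycle time:
= 3.2 + 11.25461538 + 1.9 + 9.754 + 1.2
= 27.3086 min


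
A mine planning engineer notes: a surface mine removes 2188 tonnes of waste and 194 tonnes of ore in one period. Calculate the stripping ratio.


Stripping ratio = waste tonnage / ore tonnage
= 2188 / 194
= 11.2784

11.2784


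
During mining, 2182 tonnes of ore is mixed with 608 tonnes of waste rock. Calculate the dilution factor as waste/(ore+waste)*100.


21.7921%

Total material = ore + waste
= 2182 + 608 = 2790 tonnes
Dilution = waste / total * 100
= 608 / 2790 * 100
= 0.217921147 * 100
= 21.7921%


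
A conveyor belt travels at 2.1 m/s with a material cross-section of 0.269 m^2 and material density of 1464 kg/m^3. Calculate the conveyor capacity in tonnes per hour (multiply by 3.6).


2977.249 t/h

Volumetric flow = speed * area
= 2.1 * 0.269 = 0.5649 m^3/s
Mass flow = volumetric * density
= 0.5649 * 1464 = 827.0136 kg/s
Convert to t/h: multiply by 3.6
Capacity = 827.0136 * 3.6
= 2977.249 t/h


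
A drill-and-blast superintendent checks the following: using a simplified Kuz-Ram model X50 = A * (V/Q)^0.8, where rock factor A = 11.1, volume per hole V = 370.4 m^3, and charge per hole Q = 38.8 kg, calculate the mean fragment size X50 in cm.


Compute V/Q:
V/Q = 370.4 / 38.8 = 9.546391753
Raise to the power 0.8:
(V/Q)^0.8 = 9.546391753^0.8 = 6.079549543
Multiply by A:
X50 = 11.1 * 6.079549543
= 67.483 cm

67.483 cm


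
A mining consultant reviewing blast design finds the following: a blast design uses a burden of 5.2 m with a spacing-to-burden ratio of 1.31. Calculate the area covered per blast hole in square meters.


First, find the spacing:
Spacing = burden * ratio = 5.2 * 1.31
= 6.812 m
Then, calculate the area:
Area = burden * spacing = 5.2 * 6.812
= 35.4224 m^2

35.4224 m^2


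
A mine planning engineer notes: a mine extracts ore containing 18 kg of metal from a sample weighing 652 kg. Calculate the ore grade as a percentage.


2.7607%

Ore grade = (metal mass / ore mass) * 100
= (18 / 652) * 100
= 0.02760736196 * 100
= 2.7607%


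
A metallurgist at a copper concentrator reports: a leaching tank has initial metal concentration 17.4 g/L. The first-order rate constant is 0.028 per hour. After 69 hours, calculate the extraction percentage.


Compute the exponent:
-k * t = -0.028 * 69 = -1.932
Remaining concentration:
C = 17.4 * exp(-1.932)
= 17.4 * 0.1448581922
= 2.520532544 g/L
Extracted = 17.4 - 2.520532544 = 14.87946746 g/L
Extraction % = 14.87946746 / 17.4 * 100
= 85.5142%

85.5142%


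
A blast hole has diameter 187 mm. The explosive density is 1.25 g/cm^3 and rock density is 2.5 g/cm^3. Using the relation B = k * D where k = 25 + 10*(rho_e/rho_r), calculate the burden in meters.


First, compute k:
rho_e / rho_r = 1.25 / 2.5 = 0.5
k = 25 + 10 * 0.5 = 30
Then, compute burden:
B = k * D / 1000 = 30 * 187 / 1000
= 5610 / 1000
= 5.61 m

5.61 m


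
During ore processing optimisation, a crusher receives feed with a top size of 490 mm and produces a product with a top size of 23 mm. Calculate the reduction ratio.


21.3043

Reduction ratio = feed size / product size
= 490 / 23
= 21.3043


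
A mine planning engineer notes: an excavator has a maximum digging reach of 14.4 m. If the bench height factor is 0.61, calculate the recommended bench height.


8.784 m

Bench height = reach * factor
= 14.4 * 0.61
= 8.784 m


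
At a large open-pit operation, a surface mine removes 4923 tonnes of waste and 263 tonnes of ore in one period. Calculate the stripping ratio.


18.7186

Stripping ratio = waste tonnage / ore tonnage
= 4923 / 263
= 18.7186


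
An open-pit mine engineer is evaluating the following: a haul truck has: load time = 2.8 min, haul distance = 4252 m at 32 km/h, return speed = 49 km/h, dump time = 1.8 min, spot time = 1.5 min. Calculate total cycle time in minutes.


Convert haul speed to m/min: 32 * 1000/60 = 533.3333333 m/min
Haul time = 4252 / 533.3333333 = 7.9725 min
Convert return speed to m/min: 49 * 1000/60 = 816.6666667 m/min
Return time = 4252 / 816.6666667 = 5.206530612 min
Total cycle time:
= 2.8 + 7.9725 + 1.8 + 5.206530612 + 1.5
= 19.279 min

19.279 min


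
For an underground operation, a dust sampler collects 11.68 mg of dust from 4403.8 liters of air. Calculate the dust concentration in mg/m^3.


2.6523 mg/m^3

Convert liters to m^3: 1 m^3 = 1000 L
Concentration = mass / volume * 1000
= 11.68 / 4403.8 * 1000
= 0.002652254871 * 1000
= 2.6523 mg/m^3


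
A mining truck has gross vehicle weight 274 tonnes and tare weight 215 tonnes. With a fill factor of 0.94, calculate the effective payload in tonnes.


Maximum payload = gross - tare
= 274 - 215 = 59 tonnes
Effective payload = max payload * fill factor
= 59 * 0.94
= 55.46 tonnes

55.46 tonnes


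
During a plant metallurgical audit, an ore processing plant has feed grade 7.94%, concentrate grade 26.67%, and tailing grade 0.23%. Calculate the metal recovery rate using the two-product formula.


Using the two-product formula:
R = 100 * c * (f - t) / (f * (c - t))
Numerator = 100 * 26.67 * (7.94 - 0.23)
= 100 * 26.67 * 7.71
= 20562.57
Denominator = 7.94 * (26.67 - 0.23)
= 7.94 * 26.44
= 209.9336
R = 20562.57 / 209.9336
= 97.948%

97.948%


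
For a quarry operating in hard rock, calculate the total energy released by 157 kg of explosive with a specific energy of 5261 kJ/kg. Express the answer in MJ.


Energy = mass * specific_energy / 1000
= 157 * 5261 / 1000
= 825977 / 1000
= 825.977 MJ

825.977 MJ


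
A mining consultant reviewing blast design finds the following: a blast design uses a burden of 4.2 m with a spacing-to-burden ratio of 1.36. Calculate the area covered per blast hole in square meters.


First, find the spacing:
Spacing = burden * ratio = 4.2 * 1.36
= 5.712 m
Then, calculate the area:
Area = burden * spacing = 4.2 * 5.712
= 23.9904 m^2

23.9904 m^2


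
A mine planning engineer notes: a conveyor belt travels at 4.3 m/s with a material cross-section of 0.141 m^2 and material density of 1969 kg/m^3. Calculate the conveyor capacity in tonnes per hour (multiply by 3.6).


Volumetric flow = speed * area
= 4.3 * 0.141 = 0.6063 m^3/s
Mass flow = volumetric * density
= 0.6063 * 1969 = 1193.8047 kg/s
Convert to t/h: multiply by 3.6
Capacity = 1193.8047 * 3.6
= 4297.6969 t/h

4297.6969 t/h


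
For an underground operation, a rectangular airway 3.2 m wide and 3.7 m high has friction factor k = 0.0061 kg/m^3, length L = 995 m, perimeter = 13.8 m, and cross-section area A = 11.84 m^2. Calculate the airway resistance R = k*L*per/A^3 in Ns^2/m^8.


Compute the numerator:
k * L * per = 0.0061 * 995 * 13.8
= 83.7591
Compute the denominator:
A^3 = 11.84^3 = 1659.797504
Resistance:
R = 83.7591 / 1659.797504
= 0.0505 Ns^2/m^8

0.0505 Ns^2/m^8


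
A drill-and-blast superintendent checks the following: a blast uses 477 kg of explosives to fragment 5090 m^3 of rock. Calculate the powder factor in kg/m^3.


0.0937 kg/m^3

Powder factor = explosive mass / rock volume
= 477 / 5090
= 0.0937 kg/m^3


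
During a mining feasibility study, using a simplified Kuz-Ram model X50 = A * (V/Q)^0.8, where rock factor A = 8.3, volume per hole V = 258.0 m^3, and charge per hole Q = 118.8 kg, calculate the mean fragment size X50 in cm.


Compute V/Q:
V/Q = 258.0 / 118.8 = 2.171717172
Raise to the power 0.8:
(V/Q)^0.8 = 2.171717172^0.8 = 1.859698806
Multiply by A:
X50 = 8.3 * 1.859698806
= 15.4355 cm

15.4355 cm


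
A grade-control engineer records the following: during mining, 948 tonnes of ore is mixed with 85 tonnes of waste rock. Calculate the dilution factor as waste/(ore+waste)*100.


Total material = ore + waste
= 948 + 85 = 1033 tonnes
Dilution = waste / total * 100
= 85 / 1033 * 100
= 0.08228460794 * 100
= 8.2285%

8.2285%


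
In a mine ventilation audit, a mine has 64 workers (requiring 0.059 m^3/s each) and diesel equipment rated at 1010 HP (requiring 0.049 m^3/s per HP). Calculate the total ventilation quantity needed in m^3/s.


53.266 m^3/s

Airflow for workers:
Q_people = 64 * 0.059 = 3.776 m^3/s
Airflow for diesel equipment:
Q_diesel = 1010 * 0.049 = 49.49 m^3/s
Total ventilation:
Q_total = 3.776 + 49.49
= 53.266 m^3/s


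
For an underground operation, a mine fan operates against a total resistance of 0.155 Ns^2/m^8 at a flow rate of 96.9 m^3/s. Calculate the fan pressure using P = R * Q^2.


1455.3896 Pa

Compute Q^2:
Q^2 = 96.9^2 = 9389.61
Compute pressure:
P = R * Q^2 = 0.155 * 9389.61
= 1455.3896 Pa


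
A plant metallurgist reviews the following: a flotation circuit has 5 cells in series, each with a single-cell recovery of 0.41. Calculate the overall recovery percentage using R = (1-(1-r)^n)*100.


Complement of single-cell recovery:
1 - r = 1 - 0.41 = 0.59
Raise to power n:
(1 - r)^5 = 0.59^5 = 0.0714924299
Overall recovery:
R = (1 - 0.0714924299) * 100
= 92.8508%

92.8508%


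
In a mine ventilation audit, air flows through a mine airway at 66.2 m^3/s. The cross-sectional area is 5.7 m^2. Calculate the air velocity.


Velocity = flow rate / cross-sectional area
= 66.2 / 5.7
= 11.614 m/s

11.614 m/s


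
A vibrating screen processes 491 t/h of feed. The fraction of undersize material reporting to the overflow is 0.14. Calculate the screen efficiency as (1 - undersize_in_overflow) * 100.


Screen efficiency = (1 - fraction of undersize in overflow) * 100
= (1 - 0.14) * 100
= 0.86 * 100
= 86.0%

86.0%


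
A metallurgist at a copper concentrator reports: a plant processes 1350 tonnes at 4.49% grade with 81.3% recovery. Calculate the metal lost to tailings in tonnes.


Total metal in feed:
= 1350 * 4.49 / 100 = 60.615 tonnes
Metal recovered:
= 60.615 * 81.3 / 100 = 49.279995 tonnes
Metal lost to tailings:
= 60.615 - 49.279995
= 11.335 tonnes

11.335 tonnes


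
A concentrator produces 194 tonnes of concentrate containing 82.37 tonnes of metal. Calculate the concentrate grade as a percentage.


42.4588%

Grade = (metal in concentrate / concentrate mass) * 100
= (82.37 / 194) * 100
= 0.4245876289 * 100
= 42.4588%


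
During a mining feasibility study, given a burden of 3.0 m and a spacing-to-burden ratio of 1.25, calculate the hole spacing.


Spacing = burden * ratio
= 3.0 * 1.25
= 3.75 m

3.75 m


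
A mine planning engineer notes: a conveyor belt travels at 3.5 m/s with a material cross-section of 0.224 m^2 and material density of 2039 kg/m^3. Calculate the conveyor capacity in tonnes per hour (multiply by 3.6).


5754.8736 t/h

Volumetric flow = speed * area
= 3.5 * 0.224 = 0.784 m^3/s
Mass flow = volumetric * density
= 0.784 * 2039 = 1598.576 kg/s
Convert to t/h: multiply by 3.6
Capacity = 1598.576 * 3.6
= 5754.8736 t/h


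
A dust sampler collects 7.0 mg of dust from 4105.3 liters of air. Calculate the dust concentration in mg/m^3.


Convert liters to m^3: 1 m^3 = 1000 L
Concentration = mass / volume * 1000
= 7.0 / 4105.3 * 1000
= 0.001705112903 * 1000
= 1.7051 mg/m^3

1.7051 mg/m^3


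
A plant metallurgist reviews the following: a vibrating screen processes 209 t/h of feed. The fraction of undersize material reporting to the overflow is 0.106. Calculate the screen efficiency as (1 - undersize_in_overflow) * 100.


Screen efficiency = (1 - fraction of undersize in overflow) * 100
= (1 - 0.106) * 100
= 0.894 * 100
= 89.4%

89.4%


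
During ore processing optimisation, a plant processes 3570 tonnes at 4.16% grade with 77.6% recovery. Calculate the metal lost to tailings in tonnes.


Total metal in feed:
= 3570 * 4.16 / 100 = 148.512 tonnes
Metal recovered:
= 148.512 * 77.6 / 100 = 115.245312 tonnes
Metal lost to tailings:
= 148.512 - 115.245312
= 33.2667 tonnes

33.2667 tonnes


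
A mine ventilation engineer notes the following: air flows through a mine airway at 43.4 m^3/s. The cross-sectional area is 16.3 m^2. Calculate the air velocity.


Velocity = flow rate / cross-sectional area
= 43.4 / 16.3
= 2.6626 m/s

2.6626 m/s


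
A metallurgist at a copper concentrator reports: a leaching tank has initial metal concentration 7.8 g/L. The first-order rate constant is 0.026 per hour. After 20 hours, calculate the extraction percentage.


Compute the exponent:
-k * t = -0.026 * 20 = -0.52
Remaining concentration:
C = 7.8 * exp(-0.52)
= 7.8 * 0.594520548
= 4.637260274 g/L
Extracted = 7.8 - 4.637260274 = 3.162739726 g/L
Extraction % = 3.162739726 / 7.8 * 100
= 40.5479%

40.5479%


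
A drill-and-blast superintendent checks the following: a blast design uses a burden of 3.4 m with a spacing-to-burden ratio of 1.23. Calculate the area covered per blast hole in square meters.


First, find the spacing:
Spacing = burden * ratio = 3.4 * 1.23
= 4.182 m
Then, calculate the area:
Area = burden * spacing = 3.4 * 4.182
= 14.2188 m^2

14.2188 m^2


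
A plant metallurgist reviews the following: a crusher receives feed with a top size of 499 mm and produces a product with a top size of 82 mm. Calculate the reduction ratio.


6.0854

Reduction ratio = feed size / product size
= 499 / 82
= 6.0854


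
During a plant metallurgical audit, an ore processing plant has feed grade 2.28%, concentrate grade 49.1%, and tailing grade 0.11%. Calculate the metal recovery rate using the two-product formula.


95.3891%

Using the two-product formula:
R = 100 * c * (f - t) / (f * (c - t))
Numerator = 100 * 49.1 * (2.28 - 0.11)
= 100 * 49.1 * 2.17
= 10654.7
Denominator = 2.28 * (49.1 - 0.11)
= 2.28 * 48.99
= 111.6972
R = 10654.7 / 111.6972
= 95.3891%


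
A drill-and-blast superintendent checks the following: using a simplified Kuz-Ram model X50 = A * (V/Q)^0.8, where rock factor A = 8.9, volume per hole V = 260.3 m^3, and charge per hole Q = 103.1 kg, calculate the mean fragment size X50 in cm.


Compute V/Q:
V/Q = 260.3 / 103.1 = 2.524733269
Raise to the power 0.8:
(V/Q)^0.8 = 2.524733269^0.8 = 2.097840195
Multiply by A:
X50 = 8.9 * 2.097840195
= 18.6708 cm

18.6708 cm


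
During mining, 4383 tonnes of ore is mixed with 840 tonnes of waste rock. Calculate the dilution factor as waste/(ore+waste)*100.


Total material = ore + waste
= 4383 + 840 = 5223 tonnes
Dilution = waste / total * 100
= 840 / 5223 * 100
= 0.1608271109 * 100
= 16.0827%

16.0827%


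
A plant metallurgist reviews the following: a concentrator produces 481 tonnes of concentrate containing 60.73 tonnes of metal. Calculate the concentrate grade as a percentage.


Grade = (metal in concentrate / concentrate mass) * 100
= (60.73 / 481) * 100
= 0.1262577963 * 100
= 12.6258%

12.6258%


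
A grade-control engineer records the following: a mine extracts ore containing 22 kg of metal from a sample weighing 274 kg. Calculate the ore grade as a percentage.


Ore grade = (metal mass / ore mass) * 100
= (22 / 274) * 100
= 0.0802919708 * 100
= 8.0292%

8.0292%


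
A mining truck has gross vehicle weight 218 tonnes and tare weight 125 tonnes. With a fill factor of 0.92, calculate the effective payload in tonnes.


Maximum payload = gross - tare
= 218 - 125 = 93 tonnes
Effective payload = max payload * fill factor
= 93 * 0.92
= 85.56 tonnes

85.56 tonnes


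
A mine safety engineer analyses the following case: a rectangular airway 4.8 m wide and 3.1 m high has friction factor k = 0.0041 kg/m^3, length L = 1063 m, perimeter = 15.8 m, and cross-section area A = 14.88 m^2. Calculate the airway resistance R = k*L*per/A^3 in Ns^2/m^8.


0.0209 Ns^2/m^8

Compute the numerator:
k * L * per = 0.0041 * 1063 * 15.8
= 68.86114
Compute the denominator:
A^3 = 14.88^3 = 3294.646272
Resistance:
R = 68.86114 / 3294.646272
= 0.0209 Ns^2/m^8


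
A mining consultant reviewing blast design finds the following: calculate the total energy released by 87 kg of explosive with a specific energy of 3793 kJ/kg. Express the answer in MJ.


329.991 MJ

Energy = mass * specific_energy / 1000
= 87 * 3793 / 1000
= 329991 / 1000
= 329.991 MJ


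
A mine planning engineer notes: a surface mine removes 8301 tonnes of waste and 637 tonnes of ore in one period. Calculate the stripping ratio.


13.0314

Stripping ratio = waste tonnage / ore tonnage
= 8301 / 637
= 13.0314


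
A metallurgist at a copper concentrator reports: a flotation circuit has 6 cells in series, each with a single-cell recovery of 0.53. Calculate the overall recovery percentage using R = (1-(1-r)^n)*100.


Complement of single-cell recovery:
1 - r = 1 - 0.53 = 0.47
Raise to power n:
(1 - r)^6 = 0.47^6 = 0.01077921533
Overall recovery:
R = (1 - 0.01077921533) * 100
= 98.9221%

98.9221%


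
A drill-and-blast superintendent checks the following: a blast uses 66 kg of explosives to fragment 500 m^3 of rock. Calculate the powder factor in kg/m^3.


Powder factor = explosive mass / rock volume
= 66 / 500
= 0.132 kg/m^3

0.132 kg/m^3


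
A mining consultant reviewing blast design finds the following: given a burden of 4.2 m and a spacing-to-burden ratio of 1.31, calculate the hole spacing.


Spacing = burden * ratio
= 4.2 * 1.31
= 5.502 m

5.502 m


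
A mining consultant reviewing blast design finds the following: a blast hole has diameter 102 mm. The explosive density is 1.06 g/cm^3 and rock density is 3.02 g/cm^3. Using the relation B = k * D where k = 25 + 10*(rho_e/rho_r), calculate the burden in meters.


2.908 m

First, compute k:
rho_e / rho_r = 1.06 / 3.02 = 0.3509933775
k = 25 + 10 * 0.3509933775 = 28.50993377
Then, compute burden:
B = k * D / 1000 = 28.50993377 * 102 / 1000
= 2908.013245 / 1000
= 2.908 m


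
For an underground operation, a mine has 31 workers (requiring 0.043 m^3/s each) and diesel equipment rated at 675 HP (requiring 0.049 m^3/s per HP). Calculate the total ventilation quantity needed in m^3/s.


34.408 m^3/s

Airflow for workers:
Q_people = 31 * 0.043 = 1.333 m^3/s
Airflow for diesel equipment:
Q_diesel = 675 * 0.049 = 33.075 m^3/s
Total ventilation:
Q_total = 1.333 + 33.075
= 34.408 m^3/s


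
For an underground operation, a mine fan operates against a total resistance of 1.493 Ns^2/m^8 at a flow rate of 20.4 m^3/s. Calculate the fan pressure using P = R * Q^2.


Compute Q^2:
Q^2 = 20.4^2 = 416.16
Compute pressure:
P = R * Q^2 = 1.493 * 416.16
= 621.3269 Pa

621.3269 Pa


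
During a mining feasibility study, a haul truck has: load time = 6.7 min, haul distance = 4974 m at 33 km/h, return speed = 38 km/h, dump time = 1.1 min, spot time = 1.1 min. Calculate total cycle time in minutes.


Convert haul speed to m/min: 33 * 1000/60 = 550 m/min
Haul time = 4974 / 550 = 9.043636364 min
Convert return speed to m/min: 38 * 1000/60 = 633.3333333 m/min
Return time = 4974 / 633.3333333 = 7.853684211 min
Total cycle time:
= 6.7 + 9.043636364 + 1.1 + 7.853684211 + 1.1
= 25.7973 min

25.7973 min


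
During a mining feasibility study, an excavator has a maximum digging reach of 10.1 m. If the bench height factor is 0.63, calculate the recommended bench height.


6.363 m

Bench height = reach * factor
= 10.1 * 0.63
= 6.363 m


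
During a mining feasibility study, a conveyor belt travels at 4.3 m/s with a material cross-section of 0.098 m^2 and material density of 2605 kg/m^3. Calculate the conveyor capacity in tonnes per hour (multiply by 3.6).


3951.8892 t/h

Volumetric flow = speed * area
= 4.3 * 0.098 = 0.4214 m^3/s
Mass flow = volumetric * density
= 0.4214 * 2605 = 1097.747 kg/s
Convert to t/h: multiply by 3.6
Capacity = 1097.747 * 3.6
= 3951.8892 t/h


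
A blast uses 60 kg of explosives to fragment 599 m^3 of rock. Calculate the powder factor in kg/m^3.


0.1002 kg/m^3

Powder factor = explosive mass / rock volume
= 60 / 599
= 0.1002 kg/m^3


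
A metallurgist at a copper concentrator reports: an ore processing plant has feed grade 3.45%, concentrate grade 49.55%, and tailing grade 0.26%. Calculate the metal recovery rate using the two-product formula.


92.9515%

Using the two-product formula:
R = 100 * c * (f - t) / (f * (c - t))
Numerator = 100 * 49.55 * (3.45 - 0.26)
= 100 * 49.55 * 3.19
= 15806.45
Denominator = 3.45 * (49.55 - 0.26)
= 3.45 * 49.29
= 170.0505
R = 15806.45 / 170.0505
= 92.9515%


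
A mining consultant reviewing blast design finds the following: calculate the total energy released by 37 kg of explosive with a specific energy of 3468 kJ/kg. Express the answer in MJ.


Energy = mass * specific_energy / 1000
= 37 * 3468 / 1000
= 128316 / 1000
= 128.316 MJ

128.316 MJ


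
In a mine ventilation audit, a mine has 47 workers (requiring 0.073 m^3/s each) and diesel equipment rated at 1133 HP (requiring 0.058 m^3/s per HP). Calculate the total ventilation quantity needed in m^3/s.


69.145 m^3/s

Airflow for workers:
Q_people = 47 * 0.073 = 3.431 m^3/s
Airflow for diesel equipment:
Q_diesel = 1133 * 0.058 = 65.714 m^3/s
Total ventilation:
Q_total = 3.431 + 65.714
= 69.145 m^3/s


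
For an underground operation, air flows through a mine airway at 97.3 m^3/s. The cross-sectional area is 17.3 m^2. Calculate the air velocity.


Velocity = flow rate / cross-sectional area
= 97.3 / 17.3
= 5.6243 m/s

5.6243 m/s


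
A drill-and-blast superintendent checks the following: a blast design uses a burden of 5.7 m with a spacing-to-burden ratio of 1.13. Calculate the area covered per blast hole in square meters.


36.7137 m^2

First, find the spacing:
Spacing = burden * ratio = 5.7 * 1.13
= 6.441 m
Then, calculate the area:
Area = burden * spacing = 5.7 * 6.441
= 36.7137 m^2


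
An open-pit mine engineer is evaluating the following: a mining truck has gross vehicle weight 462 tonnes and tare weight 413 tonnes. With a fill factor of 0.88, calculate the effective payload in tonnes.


43.12 tonnes

Maximum payload = gross - tare
= 462 - 413 = 49 tonnes
Effective payload = max payload * fill factor
= 49 * 0.88
= 43.12 tonnes


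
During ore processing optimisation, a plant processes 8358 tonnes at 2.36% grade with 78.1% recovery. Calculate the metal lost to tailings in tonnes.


Total metal in feed:
= 8358 * 2.36 / 100 = 197.2488 tonnes
Metal recovered:
= 197.2488 * 78.1 / 100 = 154.0513128 tonnes
Metal lost to tailings:
= 197.2488 - 154.0513128
= 43.1975 tonnes

43.1975 tonnes


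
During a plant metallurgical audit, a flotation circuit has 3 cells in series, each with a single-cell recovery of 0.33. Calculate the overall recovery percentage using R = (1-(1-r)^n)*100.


Complement of single-cell recovery:
1 - r = 1 - 0.33 = 0.67
Raise to power n:
(1 - r)^3 = 0.67^3 = 0.300763
Overall recovery:
R = (1 - 0.300763) * 100
= 69.9237%

69.9237%


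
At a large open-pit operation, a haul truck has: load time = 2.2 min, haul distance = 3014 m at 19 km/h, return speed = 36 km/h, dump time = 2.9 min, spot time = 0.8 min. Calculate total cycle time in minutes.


Convert haul speed to m/min: 19 * 1000/60 = 316.6666667 m/min
Haul time = 3014 / 316.6666667 = 9.517894737 min
Convert return speed to m/min: 36 * 1000/60 = 600 m/min
Return time = 3014 / 600 = 5.023333333 min
Total cycle time:
= 2.2 + 9.517894737 + 2.9 + 5.023333333 + 0.8
= 20.4412 min

20.4412 min


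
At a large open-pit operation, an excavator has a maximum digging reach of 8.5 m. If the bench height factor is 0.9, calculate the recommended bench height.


7.65 m

Bench height = reach * factor
= 8.5 * 0.9
= 7.65 m


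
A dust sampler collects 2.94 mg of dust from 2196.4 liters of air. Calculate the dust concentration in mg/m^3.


Convert liters to m^3: 1 m^3 = 1000 L
Concentration = mass / volume * 1000
= 2.94 / 2196.4 * 1000
= 0.001338553997 * 1000
= 1.3386 mg/m^3

1.3386 mg/m^3


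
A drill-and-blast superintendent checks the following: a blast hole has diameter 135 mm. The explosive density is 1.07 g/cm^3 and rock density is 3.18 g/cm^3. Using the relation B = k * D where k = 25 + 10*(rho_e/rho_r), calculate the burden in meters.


3.8292 m

First, compute k:
rho_e / rho_r = 1.07 / 3.18 = 0.3364779874
k = 25 + 10 * 0.3364779874 = 28.36477987
Then, compute burden:
B = k * D / 1000 = 28.36477987 * 135 / 1000
= 3829.245283 / 1000
= 3.8292 m


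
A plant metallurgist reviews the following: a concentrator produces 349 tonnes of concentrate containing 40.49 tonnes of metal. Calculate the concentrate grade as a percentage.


11.6017%

Grade = (metal in concentrate / concentrate mass) * 100
= (40.49 / 349) * 100
= 0.116017192 * 100
= 11.6017%


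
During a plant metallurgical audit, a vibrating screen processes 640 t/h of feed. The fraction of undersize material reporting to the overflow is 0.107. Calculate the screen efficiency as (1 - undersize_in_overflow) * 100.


89.3%

Screen efficiency = (1 - fraction of undersize in overflow) * 100
= (1 - 0.107) * 100
= 0.893 * 100
= 89.3%


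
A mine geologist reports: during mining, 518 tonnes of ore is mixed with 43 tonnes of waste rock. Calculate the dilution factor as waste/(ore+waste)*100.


Total material = ore + waste
= 518 + 43 = 561 tonnes
Dilution = waste / total * 100
= 43 / 561 * 100
= 0.07664884135 * 100
= 7.6649%

7.6649%


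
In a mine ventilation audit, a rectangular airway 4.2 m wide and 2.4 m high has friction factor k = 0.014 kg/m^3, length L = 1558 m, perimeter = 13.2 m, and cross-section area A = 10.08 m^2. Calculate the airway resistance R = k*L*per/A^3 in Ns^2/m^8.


0.2811 Ns^2/m^8

Compute the numerator:
k * L * per = 0.014 * 1558 * 13.2
= 287.9184
Compute the denominator:
A^3 = 10.08^3 = 1024.192512
Resistance:
R = 287.9184 / 1024.192512
= 0.2811 Ns^2/m^8


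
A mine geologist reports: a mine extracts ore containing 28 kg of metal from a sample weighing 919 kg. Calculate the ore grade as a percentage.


Ore grade = (metal mass / ore mass) * 100
= (28 / 919) * 100
= 0.03046789989 * 100
= 3.0468%

3.0468%


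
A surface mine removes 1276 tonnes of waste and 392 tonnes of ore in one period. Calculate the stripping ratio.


Stripping ratio = waste tonnage / ore tonnage
= 1276 / 392
= 3.2551

3.2551


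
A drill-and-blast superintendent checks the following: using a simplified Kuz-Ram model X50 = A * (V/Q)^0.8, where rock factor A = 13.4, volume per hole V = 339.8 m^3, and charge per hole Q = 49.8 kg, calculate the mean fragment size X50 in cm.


62.273 cm

Compute V/Q:
V/Q = 339.8 / 49.8 = 6.823293173
Raise to the power 0.8:
(V/Q)^0.8 = 6.823293173^0.8 = 4.647241325
Multiply by A:
X50 = 13.4 * 4.647241325
= 62.273 cm


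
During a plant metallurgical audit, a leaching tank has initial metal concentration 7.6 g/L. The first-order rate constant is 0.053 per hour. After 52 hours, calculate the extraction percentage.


Compute the exponent:
-k * t = -0.053 * 52 = -2.756
Remaining concentration:
C = 7.6 * exp(-2.756)
= 7.6 * 0.06354544244
= 0.4829453626 g/L
Extracted = 7.6 - 0.4829453626 = 7.117054637 g/L
Extraction % = 7.117054637 / 7.6 * 100
= 93.6455%

93.6455%


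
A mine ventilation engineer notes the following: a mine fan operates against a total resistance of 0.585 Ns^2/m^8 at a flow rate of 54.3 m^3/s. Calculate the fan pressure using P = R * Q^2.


1724.8667 Pa

Compute Q^2:
Q^2 = 54.3^2 = 2948.49
Compute pressure:
P = R * Q^2 = 0.585 * 2948.49
= 1724.8667 Pa


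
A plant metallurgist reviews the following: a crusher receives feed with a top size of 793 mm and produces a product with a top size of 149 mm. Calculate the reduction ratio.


5.3221

Reduction ratio = feed size / product size
= 793 / 149
= 5.3221


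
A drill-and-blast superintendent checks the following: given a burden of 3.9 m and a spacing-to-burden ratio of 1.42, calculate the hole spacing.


Spacing = burden * ratio
= 3.9 * 1.42
= 5.538 m

5.538 m


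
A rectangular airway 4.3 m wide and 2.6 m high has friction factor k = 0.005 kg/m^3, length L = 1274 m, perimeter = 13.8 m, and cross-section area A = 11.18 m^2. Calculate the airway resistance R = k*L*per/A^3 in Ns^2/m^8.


Compute the numerator:
k * L * per = 0.005 * 1274 * 13.8
= 87.906
Compute the denominator:
A^3 = 11.18^3 = 1397.415032
Resistance:
R = 87.906 / 1397.415032
= 0.0629 Ns^2/m^8

0.0629 Ns^2/m^8


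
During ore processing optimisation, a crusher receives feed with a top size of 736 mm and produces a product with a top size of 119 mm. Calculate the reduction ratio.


Reduction ratio = feed size / product size
= 736 / 119
= 6.1849

6.1849


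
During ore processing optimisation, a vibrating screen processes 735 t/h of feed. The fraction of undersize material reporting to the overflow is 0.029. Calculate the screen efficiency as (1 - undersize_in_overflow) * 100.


Screen efficiency = (1 - fraction of undersize in overflow) * 100
= (1 - 0.029) * 100
= 0.971 * 100
= 97.1%

97.1%


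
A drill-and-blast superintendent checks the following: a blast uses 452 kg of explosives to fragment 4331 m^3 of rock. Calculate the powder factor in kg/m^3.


0.1044 kg/m^3

Powder factor = explosive mass / rock volume
= 452 / 4331
= 0.1044 kg/m^3
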